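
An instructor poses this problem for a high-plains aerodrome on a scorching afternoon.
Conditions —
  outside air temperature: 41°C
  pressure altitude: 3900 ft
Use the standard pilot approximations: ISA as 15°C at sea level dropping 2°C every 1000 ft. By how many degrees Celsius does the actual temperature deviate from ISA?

ISA+33.8°C

ISA temperature at 3900 ft = 15 − 2 × (3900/1000) = 7.2°C.
Deviation = OAT − ISA = 41 − 7.2 = +33.8°C.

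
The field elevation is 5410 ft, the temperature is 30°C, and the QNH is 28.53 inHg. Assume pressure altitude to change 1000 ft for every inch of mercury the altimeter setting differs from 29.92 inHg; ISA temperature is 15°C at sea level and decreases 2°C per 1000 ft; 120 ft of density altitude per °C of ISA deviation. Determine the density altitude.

10232 ft

Pressure altitude = 5410 + (29.92 − 28.53) × 1000 = 5410 + (+1390) = 6800 ft.
ISA temperature at 6800 ft = 15 − 2 × (6800/1000) = 1.4°C.
ISA deviation = 30 − 1.4 = +28.6°C.
Density altitude = 6800 + 120 × (28.6) = 10232 ft.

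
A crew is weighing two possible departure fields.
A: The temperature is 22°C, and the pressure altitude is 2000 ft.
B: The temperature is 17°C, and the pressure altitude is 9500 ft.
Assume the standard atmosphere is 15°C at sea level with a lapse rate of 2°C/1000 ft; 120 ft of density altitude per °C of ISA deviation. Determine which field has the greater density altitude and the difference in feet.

B by 8700 ft

A: ISA temp = 11°C, deviation +11°C, DA = 2000 + 120 × 11 = 3320 ft.
B: ISA temp = -4°C, deviation +21°C, DA = 9500 + 120 × 21 = 12020 ft.
B is higher by 12020 − 3320 = 8700 ft.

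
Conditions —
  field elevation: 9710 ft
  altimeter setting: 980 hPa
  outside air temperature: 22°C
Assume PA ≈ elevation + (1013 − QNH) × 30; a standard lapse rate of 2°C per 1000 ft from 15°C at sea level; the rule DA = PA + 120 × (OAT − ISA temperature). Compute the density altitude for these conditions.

14108 ft

Pressure altitude = 9710 + (1013 − 980) × 30 = 9710 + (+990) = 10700 ft.
ISA temperature at 10700 ft = 15 − 2 × (10700/1000) = -6.4°C.
ISA deviation = 22 − (-6.4) = +28.4°C.
Density altitude = 10700 + 120 × (28.4) = 14108 ft.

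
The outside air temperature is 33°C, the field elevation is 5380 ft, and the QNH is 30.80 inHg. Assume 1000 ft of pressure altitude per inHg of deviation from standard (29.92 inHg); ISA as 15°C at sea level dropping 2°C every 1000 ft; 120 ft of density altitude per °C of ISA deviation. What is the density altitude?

Pressure altitude = 5380 + (29.92 − 30.80) × 1000 = 5380 + (-880) = 4500 ft.
ISA temperature at 4500 ft = 15 − 2 × (4500/1000) = 6°C.
ISA deviation = 33 − 6 = +27°C.
Density altitude = 4500 + 120 × (27) = 7740 ft.

7740 ft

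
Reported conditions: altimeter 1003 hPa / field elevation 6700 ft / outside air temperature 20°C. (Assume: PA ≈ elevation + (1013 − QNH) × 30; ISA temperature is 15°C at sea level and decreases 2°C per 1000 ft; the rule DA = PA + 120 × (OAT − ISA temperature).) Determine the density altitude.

Pressure altitude = 6700 + (1013 − 1003) × 30 = 6700 + (+300) = 7000 ft.
ISA temperature at 7000 ft = 15 − 2 × (7000/1000) = 1°C.
ISA deviation = 20 − 1 = +19°C.
Density altitude = 7000 + 120 × (19) = 9280 ft.

9280 ft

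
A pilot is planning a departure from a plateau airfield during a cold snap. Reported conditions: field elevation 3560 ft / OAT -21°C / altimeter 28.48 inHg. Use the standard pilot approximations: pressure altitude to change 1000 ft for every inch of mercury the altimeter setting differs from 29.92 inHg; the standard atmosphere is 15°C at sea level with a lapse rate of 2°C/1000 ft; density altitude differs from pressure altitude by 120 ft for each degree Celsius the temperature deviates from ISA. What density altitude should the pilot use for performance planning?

Pressure altitude = 3560 + (29.92 − 28.48) × 1000 = 3560 + (+1440) = 5000 ft.
ISA temperature at 5000 ft = 15 − 2 × (5000/1000) = 5°C.
ISA deviation = -21 − 5 = -26°C.
Density altitude = 5000 + 120 × (-26) = 1880 ft.

1880 ft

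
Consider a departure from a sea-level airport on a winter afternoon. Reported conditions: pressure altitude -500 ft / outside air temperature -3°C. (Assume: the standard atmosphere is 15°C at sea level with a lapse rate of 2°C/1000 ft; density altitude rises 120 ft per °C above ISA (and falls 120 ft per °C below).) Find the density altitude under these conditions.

ISA temperature at -500 ft = 15 − 2 × (-500/1000) = 16°C.
ISA deviation = -3 − 16 = -19°C.
Density altitude = -500 + 120 × (-19) = -500 + (-2280) = -2780 ft.

-2780 ft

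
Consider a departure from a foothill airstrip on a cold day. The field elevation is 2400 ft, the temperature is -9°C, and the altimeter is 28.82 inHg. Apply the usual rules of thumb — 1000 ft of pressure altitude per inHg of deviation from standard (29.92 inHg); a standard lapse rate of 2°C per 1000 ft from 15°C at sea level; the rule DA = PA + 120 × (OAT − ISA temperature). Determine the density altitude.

1460 ft

Pressure altitude = 2400 + (29.92 − 28.82) × 1000 = 2400 + (+1100) = 3500 ft.
ISA temperature at 3500 ft = 15 − 2 × (3500/1000) = 8°C.
ISA deviation = -9 − 8 = -17°C.
Density altitude = 3500 + 120 × (-17) = 1460 ft.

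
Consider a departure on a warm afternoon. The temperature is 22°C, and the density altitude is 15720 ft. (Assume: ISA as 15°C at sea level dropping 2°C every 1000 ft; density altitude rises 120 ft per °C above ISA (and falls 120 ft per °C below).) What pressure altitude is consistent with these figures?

12000 ft

DA = PA + 120 × (OAT − (15 − 2·PA/1000)) = PA + 120·OAT − 1800 + 0.24·PA = 1.24·PA + 120·OAT − 1800.
So 1.24·PA = 15720 − 120 × 22 + 1800 = 14880.
PA = 14880 / 1.24 = 12000 ft.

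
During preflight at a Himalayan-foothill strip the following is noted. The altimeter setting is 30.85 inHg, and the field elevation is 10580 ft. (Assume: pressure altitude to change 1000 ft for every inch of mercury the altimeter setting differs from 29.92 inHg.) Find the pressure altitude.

9650 ft

Pressure correction = (29.92 − 30.85) × 1000 = -930 ft.
Pressure altitude = 10580 + (-930) = 9650 ft.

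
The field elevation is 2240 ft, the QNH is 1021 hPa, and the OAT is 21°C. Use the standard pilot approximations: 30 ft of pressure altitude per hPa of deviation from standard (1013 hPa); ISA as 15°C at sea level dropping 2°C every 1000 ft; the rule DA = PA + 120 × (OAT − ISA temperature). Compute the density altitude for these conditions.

3200 ft

Pressure altitude = 2240 + (1013 − 1021) × 30 = 2240 + (-240) = 2000 ft.
ISA temperature at 2000 ft = 15 − 2 × (2000/1000) = 11°C.
ISA deviation = 21 − 11 = +10°C.
Density altitude = 2000 + 120 × (10) = 3200 ft.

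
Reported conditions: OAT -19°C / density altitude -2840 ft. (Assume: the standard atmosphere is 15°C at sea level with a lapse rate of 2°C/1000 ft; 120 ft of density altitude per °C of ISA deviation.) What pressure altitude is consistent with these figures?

1000 ft

DA = PA + 120 × (OAT − (15 − 2·PA/1000)) = PA + 120·OAT − 1800 + 0.24·PA = 1.24·PA + 120·OAT − 1800.
So 1.24·PA = -2840 − 120 × (-19) + 1800 = 1240.
PA = 1240 / 1.24 = 1000 ft.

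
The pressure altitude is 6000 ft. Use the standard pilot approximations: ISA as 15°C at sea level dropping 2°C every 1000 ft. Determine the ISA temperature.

3°C

ISA temperature = 15 − 2 × (6000/1000) = 15 − 12 = 3°C.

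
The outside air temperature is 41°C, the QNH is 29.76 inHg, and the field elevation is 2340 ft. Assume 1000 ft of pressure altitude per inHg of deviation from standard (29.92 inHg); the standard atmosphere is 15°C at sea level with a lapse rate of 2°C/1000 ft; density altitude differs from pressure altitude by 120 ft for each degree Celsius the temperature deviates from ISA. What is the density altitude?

Pressure altitude = 2340 + (29.92 − 29.76) × 1000 = 2340 + (+160) = 2500 ft.
ISA temperature at 2500 ft = 15 − 2 × (2500/1000) = 10°C.
ISA deviation = 41 − 10 = +31°C.
Density altitude = 2500 + 120 × (31) = 6220 ft.

6220 ft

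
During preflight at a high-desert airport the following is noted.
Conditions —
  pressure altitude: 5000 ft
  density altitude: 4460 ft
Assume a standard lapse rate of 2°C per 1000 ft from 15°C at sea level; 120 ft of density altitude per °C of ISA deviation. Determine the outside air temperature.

0.5°C

Density altitude − pressure altitude = 4460 − 5000 = -540 ft.
At 120 ft/°C that is an ISA deviation of -540/120 = -4.5°C.
ISA temperature at 5000 ft = 15 − 2 × (5000/1000) = 5°C.
OAT = ISA + deviation = 5 + (-4.5) = 0.5°C.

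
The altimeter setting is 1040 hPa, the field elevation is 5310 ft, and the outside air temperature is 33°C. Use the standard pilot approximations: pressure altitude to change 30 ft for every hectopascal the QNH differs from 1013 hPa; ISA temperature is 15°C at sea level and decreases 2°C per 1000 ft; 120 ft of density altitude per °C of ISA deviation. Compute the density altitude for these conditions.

Pressure altitude = 5310 + (1013 − 1040) × 30 = 5310 + (-810) = 4500 ft.
ISA temperature at 4500 ft = 15 − 2 × (4500/1000) = 6°C.
ISA deviation = 33 − 6 = +27°C.
Density altitude = 4500 + 120 × (27) = 7740 ft.

7740 ft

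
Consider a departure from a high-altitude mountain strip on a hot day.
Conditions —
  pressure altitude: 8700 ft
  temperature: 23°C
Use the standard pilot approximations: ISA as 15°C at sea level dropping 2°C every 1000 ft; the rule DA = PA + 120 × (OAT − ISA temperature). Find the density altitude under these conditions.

11748 ft

ISA temperature at 8700 ft = 15 − 2 × (8700/1000) = -2.4°C.
ISA deviation = 23 − (-2.4) = +25.4°C.
Density altitude = 8700 + 120 × (25.4) = 8700 + (+3048) = 11748 ft.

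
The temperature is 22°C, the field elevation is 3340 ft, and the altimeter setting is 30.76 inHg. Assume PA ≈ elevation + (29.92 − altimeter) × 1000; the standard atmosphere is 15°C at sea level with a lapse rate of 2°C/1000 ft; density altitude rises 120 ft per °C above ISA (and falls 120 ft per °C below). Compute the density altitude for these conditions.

Pressure altitude = 3340 + (29.92 − 30.76) × 1000 = 3340 + (-840) = 2500 ft.
ISA temperature at 2500 ft = 15 − 2 × (2500/1000) = 10°C.
ISA deviation = 22 − 10 = +12°C.
Density altitude = 2500 + 120 × (12) = 3940 ft.

3940 ft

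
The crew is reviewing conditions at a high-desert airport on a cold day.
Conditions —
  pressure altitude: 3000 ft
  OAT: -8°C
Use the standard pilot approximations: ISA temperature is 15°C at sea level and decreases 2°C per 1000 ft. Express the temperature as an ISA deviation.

ISA-17°C

ISA temperature at 3000 ft = 15 − 2 × (3000/1000) = 9°C.
Deviation = OAT − ISA = -8 − 9 = -17°C.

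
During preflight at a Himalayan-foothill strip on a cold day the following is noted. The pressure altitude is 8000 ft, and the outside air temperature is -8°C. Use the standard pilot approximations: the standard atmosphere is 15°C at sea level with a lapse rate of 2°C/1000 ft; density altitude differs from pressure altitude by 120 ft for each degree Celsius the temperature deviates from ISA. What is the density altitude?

ISA temperature at 8000 ft = 15 − 2 × (8000/1000) = -1°C.
ISA deviation = -8 − (-1) = -7°C.
Density altitude = 8000 + 120 × (-7) = 8000 + (-840) = 7160 ft.

7160 ft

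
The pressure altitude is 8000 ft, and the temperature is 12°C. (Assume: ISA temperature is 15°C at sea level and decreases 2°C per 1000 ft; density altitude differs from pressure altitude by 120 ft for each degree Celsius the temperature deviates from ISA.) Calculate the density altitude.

ISA temperature at 8000 ft = 15 − 2 × (8000/1000) = -1°C.
ISA deviation = 12 − (-1) = +13°C.
Density altitude = 8000 + 120 × (13) = 8000 + (+1560) = 9560 ft.

9560 ft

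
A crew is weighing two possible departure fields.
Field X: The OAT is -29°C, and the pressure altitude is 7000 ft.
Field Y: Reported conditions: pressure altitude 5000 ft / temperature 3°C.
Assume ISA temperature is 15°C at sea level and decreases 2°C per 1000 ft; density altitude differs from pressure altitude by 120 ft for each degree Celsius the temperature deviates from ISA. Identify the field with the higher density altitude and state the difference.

Field Y by 1360 ft

Field X: ISA temp = 1°C, deviation -30°C, DA = 7000 + 120 × (-30) = 3400 ft.
Field Y: ISA temp = 5°C, deviation -2°C, DA = 5000 + 120 × (-2) = 4760 ft.
Field Y is higher by 4760 − 3400 = 1360 ft.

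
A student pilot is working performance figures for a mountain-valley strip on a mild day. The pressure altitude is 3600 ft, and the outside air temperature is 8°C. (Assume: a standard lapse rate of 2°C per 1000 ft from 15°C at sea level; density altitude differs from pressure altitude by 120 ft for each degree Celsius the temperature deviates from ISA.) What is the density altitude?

ISA temperature at 3600 ft = 15 − 2 × (3600/1000) = 7.8°C.
ISA deviation = 8 − 7.8 = +0.2°C.
Density altitude = 3600 + 120 × (0.2) = 3600 + (+24) = 3624 ft.

3624 ft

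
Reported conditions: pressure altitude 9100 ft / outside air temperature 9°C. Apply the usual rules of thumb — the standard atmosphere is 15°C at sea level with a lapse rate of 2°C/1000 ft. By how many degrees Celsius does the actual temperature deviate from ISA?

ISA+12.2°C

ISA temperature at 9100 ft = 15 − 2 × (9100/1000) = -3.2°C.
Deviation = OAT − ISA = 9 − (-3.2) = +12.2°C.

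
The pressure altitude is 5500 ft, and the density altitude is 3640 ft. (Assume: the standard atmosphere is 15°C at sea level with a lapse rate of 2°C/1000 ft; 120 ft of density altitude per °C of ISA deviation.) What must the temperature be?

-11.5°C

Density altitude − pressure altitude = 3640 − 5500 = -1860 ft.
At 120 ft/°C that is an ISA deviation of -1860/120 = -15.5°C.
ISA temperature at 5500 ft = 15 − 2 × (5500/1000) = 4°C.
OAT = ISA + deviation = 4 + (-15.5) = -11.5°C.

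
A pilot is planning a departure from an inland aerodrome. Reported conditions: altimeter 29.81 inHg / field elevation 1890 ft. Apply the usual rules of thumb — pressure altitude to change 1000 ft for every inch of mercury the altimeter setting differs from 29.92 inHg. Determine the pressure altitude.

2000 ft

Pressure correction = (29.92 − 29.81) × 1000 = +110 ft.
Pressure altitude = 1890 + (+110) = 2000 ft.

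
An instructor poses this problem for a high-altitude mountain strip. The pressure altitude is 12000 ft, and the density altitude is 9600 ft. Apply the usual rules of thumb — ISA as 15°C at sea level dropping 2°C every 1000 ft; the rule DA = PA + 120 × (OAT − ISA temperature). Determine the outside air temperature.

-29°C

Density altitude − pressure altitude = 9600 − 12000 = -2400 ft.
At 120 ft/°C that is an ISA deviation of -2400/120 = -20°C.
ISA temperature at 12000 ft = 15 − 2 × (12000/1000) = -9°C.
OAT = ISA + deviation = -9 + (-20) = -29°C.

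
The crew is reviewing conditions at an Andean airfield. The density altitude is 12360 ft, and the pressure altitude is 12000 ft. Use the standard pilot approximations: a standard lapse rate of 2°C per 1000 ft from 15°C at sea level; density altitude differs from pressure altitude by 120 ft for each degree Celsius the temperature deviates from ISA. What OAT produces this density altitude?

Density altitude − pressure altitude = 12360 − 12000 = +360 ft.
At 120 ft/°C that is an ISA deviation of 360/120 = +3°C.
ISA temperature at 12000 ft = 15 − 2 × (12000/1000) = -9°C.
OAT = ISA + deviation = -9 + (+3) = -6°C.

-6°C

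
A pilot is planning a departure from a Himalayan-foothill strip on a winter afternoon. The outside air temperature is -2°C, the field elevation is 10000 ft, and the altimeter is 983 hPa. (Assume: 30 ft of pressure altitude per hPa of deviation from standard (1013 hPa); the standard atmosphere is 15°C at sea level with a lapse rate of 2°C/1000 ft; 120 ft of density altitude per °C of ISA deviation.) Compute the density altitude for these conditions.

Pressure altitude = 10000 + (1013 − 983) × 30 = 10000 + (+900) = 10900 ft.
ISA temperature at 10900 ft = 15 − 2 × (10900/1000) = -6.8°C.
ISA deviation = -2 − (-6.8) = +4.8°C.
Density altitude = 10900 + 120 × (4.8) = 11476 ft.

11476 ft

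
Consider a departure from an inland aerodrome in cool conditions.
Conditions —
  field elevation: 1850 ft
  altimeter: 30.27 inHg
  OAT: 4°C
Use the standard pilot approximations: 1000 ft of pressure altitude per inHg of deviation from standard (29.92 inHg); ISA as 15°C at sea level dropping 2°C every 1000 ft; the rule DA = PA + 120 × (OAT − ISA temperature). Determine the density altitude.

Pressure altitude = 1850 + (29.92 − 30.27) × 1000 = 1850 + (-350) = 1500 ft.
ISA temperature at 1500 ft = 15 − 2 × (1500/1000) = 12°C.
ISA deviation = 4 − 12 = -8°C.
Density altitude = 1500 + 120 × (-8) = 540 ft.

540 ft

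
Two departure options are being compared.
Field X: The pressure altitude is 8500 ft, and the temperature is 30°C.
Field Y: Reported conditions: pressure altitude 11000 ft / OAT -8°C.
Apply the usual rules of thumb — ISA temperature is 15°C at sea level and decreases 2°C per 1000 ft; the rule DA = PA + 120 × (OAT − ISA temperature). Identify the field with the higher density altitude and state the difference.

Field X by 1460 ft

Field X: ISA temp = -2°C, deviation +32°C, DA = 8500 + 120 × 32 = 12340 ft.
Field Y: ISA temp = -7°C, deviation -1°C, DA = 11000 + 120 × (-1) = 10880 ft.
Field X is higher by 12340 − 10880 = 1460 ft.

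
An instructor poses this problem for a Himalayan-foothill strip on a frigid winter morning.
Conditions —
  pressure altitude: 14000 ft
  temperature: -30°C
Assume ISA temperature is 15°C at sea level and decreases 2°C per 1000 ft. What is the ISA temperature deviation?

ISA temperature at 14000 ft = 15 − 2 × (14000/1000) = -13°C.
Deviation = OAT − ISA = -30 − (-13) = -17°C.

ISA-17°C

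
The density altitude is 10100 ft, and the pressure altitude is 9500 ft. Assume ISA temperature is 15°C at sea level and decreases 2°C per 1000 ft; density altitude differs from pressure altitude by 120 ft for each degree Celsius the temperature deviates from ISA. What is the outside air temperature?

Density altitude − pressure altitude = 10100 − 9500 = +600 ft.
At 120 ft/°C that is an ISA deviation of 600/120 = +5°C.
ISA temperature at 9500 ft = 15 − 2 × (9500/1000) = -4°C.
OAT = ISA + deviation = -4 + (+5) = 1°C.

1°C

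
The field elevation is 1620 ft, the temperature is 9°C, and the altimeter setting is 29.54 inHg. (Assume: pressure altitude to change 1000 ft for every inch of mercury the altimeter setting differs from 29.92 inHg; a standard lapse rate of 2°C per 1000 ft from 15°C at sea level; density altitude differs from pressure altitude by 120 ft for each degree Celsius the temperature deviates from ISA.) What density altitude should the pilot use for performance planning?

1760 ft

Pressure altitude = 1620 + (29.92 − 29.54) × 1000 = 1620 + (+380) = 2000 ft.
ISA temperature at 2000 ft = 15 − 2 × (2000/1000) = 11°C.
ISA deviation = 9 − 11 = -2°C.
Density altitude = 2000 + 120 × (-2) = 1760 ft.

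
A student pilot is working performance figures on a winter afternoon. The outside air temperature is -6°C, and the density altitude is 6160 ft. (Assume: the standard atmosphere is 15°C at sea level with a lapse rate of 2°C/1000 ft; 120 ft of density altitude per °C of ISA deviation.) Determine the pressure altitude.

7000 ft

DA = PA + 120 × (OAT − (15 − 2·PA/1000)) = PA + 120·OAT − 1800 + 0.24·PA = 1.24·PA + 120·OAT − 1800.
So 1.24·PA = 6160 − 120 × (-6) + 1800 = 8680.
PA = 8680 / 1.24 = 7000 ft.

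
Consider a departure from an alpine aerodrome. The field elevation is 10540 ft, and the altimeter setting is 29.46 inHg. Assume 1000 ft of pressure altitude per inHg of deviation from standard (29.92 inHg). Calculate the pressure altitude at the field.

11000 ft

Pressure correction = (29.92 − 29.46) × 1000 = +460 ft.
Pressure altitude = 10540 + (+460) = 11000 ft.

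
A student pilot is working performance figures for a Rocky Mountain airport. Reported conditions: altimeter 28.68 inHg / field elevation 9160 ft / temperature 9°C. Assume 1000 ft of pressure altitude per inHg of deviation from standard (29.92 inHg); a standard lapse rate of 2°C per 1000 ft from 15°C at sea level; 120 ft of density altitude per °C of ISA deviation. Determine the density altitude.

Pressure altitude = 9160 + (29.92 − 28.68) × 1000 = 9160 + (+1240) = 10400 ft.
ISA temperature at 10400 ft = 15 − 2 × (10400/1000) = -5.8°C.
ISA deviation = 9 − (-5.8) = +14.8°C.
Density altitude = 10400 + 120 × (14.8) = 12176 ft.

12176 ft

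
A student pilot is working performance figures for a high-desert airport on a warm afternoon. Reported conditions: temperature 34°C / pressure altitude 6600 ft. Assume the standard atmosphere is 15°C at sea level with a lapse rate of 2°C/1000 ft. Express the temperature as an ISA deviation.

ISA+32.2°C

ISA temperature at 6600 ft = 15 − 2 × (6600/1000) = 1.8°C.
Deviation = OAT − ISA = 34 − 1.8 = +32.2°C.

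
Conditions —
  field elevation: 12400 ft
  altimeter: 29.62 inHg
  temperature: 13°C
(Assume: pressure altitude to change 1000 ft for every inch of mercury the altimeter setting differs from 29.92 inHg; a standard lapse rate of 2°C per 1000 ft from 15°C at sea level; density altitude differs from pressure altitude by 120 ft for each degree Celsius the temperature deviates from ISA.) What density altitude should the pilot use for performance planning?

Pressure altitude = 12400 + (29.92 − 29.62) × 1000 = 12400 + (+300) = 12700 ft.
ISA temperature at 12700 ft = 15 − 2 × (12700/1000) = -10.4°C.
ISA deviation = 13 − (-10.4) = +23.4°C.
Density altitude = 12700 + 120 × (23.4) = 15508 ft.

15508 ft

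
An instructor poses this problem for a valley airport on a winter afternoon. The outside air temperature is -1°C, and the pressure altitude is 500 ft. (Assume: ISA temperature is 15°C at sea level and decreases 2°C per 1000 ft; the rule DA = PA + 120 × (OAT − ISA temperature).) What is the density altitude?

-1300 ft

ISA temperature at 500 ft = 15 − 2 × (500/1000) = 14°C.
ISA deviation = -1 − 14 = -15°C.
Density altitude = 500 + 120 × (-15) = 500 + (-1800) = -1300 ft.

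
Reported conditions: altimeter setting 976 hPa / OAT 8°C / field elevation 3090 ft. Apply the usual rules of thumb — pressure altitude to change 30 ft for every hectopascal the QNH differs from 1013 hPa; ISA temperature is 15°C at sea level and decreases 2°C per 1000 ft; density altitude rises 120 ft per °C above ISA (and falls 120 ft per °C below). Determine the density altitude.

4368 ft

Pressure altitude = 3090 + (1013 − 976) × 30 = 3090 + (+1110) = 4200 ft.
ISA temperature at 4200 ft = 15 − 2 × (4200/1000) = 6.6°C.
ISA deviation = 8 − 6.6 = +1.4°C.
Density altitude = 4200 + 120 × (1.4) = 4368 ft.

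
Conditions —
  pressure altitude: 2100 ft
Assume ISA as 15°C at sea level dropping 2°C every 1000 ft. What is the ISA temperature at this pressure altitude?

10.8°C

ISA temperature = 15 − 2 × (2100/1000) = 15 − 4.2 = 10.8°C.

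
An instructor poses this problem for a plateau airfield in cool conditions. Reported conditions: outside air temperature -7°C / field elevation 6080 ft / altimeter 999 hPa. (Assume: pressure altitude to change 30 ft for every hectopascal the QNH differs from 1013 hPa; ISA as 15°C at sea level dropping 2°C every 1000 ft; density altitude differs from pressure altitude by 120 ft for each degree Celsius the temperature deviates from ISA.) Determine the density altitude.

Pressure altitude = 6080 + (1013 − 999) × 30 = 6080 + (+420) = 6500 ft.
ISA temperature at 6500 ft = 15 − 2 × (6500/1000) = 2°C.
ISA deviation = -7 − 2 = -9°C.
Density altitude = 6500 + 120 × (-9) = 5420 ft.

5420 ft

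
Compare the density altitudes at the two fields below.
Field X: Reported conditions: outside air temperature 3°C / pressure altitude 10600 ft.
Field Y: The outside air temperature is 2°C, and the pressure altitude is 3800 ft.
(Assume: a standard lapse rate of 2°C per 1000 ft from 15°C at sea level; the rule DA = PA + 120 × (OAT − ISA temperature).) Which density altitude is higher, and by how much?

Field X: ISA temp = -6.2°C, deviation +9.2°C, DA = 10600 + 120 × 9.2 = 11704 ft.
Field Y: ISA temp = 7.4°C, deviation -5.4°C, DA = 3800 + 120 × (-5.4) = 3152 ft.
Field X is higher by 11704 − 3152 = 8552 ft.

Field X by 8552 ft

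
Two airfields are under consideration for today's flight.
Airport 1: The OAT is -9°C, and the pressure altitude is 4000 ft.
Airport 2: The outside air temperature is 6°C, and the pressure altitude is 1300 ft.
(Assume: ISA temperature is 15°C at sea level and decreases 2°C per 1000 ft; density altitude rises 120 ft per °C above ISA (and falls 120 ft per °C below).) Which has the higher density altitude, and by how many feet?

Airport 1 by 1548 ft

Airport 1: ISA temp = 7°C, deviation -16°C, DA = 4000 + 120 × (-16) = 2080 ft.
Airport 2: ISA temp = 12.4°C, deviation -6.4°C, DA = 1300 + 120 × (-6.4) = 532 ft.
Airport 1 is higher by 2080 − 532 = 1548 ft.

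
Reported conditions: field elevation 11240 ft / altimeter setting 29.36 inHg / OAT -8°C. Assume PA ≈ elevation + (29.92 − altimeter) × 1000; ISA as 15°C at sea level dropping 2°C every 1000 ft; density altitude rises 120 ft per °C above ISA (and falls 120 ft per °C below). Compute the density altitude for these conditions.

Pressure altitude = 11240 + (29.92 − 29.36) × 1000 = 11240 + (+560) = 11800 ft.
ISA temperature at 11800 ft = 15 − 2 × (11800/1000) = -8.6°C.
ISA deviation = -8 − (-8.6) = +0.6°C.
Density altitude = 11800 + 120 × (0.6) = 11872 ft.

11872 ft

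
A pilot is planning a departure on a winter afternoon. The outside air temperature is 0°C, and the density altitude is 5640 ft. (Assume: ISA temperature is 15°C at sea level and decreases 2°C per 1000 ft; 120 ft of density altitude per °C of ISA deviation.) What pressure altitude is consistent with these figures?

6000 ft

DA = PA + 120 × (OAT − (15 − 2·PA/1000)) = PA + 120·OAT − 1800 + 0.24·PA = 1.24·PA + 120·OAT − 1800.
So 1.24·PA = 5640 − 120 × 0 + 1800 = 7440.
PA = 7440 / 1.24 = 6000 ft.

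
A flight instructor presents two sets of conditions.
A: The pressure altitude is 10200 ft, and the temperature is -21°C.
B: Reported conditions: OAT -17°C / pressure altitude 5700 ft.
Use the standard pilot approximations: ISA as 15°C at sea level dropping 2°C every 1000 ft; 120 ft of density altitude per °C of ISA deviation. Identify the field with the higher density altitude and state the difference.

A by 5100 ft

A: ISA temp = -5.4°C, deviation -15.6°C, DA = 10200 + 120 × (-15.6) = 8328 ft.
B: ISA temp = 3.6°C, deviation -20.6°C, DA = 5700 + 120 × (-20.6) = 3228 ft.
A is higher by 8328 − 3228 = 5100 ft.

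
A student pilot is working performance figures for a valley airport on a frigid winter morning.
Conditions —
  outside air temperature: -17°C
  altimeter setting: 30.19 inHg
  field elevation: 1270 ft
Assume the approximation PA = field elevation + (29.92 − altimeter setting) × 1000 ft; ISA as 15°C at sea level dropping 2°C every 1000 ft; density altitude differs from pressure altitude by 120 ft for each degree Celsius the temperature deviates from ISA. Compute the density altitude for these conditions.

Pressure altitude = 1270 + (29.92 − 30.19) × 1000 = 1270 + (-270) = 1000 ft.
ISA temperature at 1000 ft = 15 − 2 × (1000/1000) = 13°C.
ISA deviation = -17 − 13 = -30°C.
Density altitude = 1000 + 120 × (-30) = -2600 ft.

-2600 ft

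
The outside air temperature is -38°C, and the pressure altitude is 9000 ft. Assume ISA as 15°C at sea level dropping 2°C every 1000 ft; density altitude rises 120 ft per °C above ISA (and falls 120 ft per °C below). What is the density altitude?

4800 ft

ISA temperature at 9000 ft = 15 − 2 × (9000/1000) = -3°C.
ISA deviation = -38 − (-3) = -35°C.
Density altitude = 9000 + 120 × (-35) = 9000 + (-4200) = 4800 ft.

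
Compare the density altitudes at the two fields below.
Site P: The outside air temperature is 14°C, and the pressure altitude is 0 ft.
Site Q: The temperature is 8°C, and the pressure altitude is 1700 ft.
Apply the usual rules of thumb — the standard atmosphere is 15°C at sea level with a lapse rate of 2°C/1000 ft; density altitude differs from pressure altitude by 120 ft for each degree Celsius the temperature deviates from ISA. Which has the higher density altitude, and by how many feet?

Site Q by 1388 ft

Site P: ISA temp = 15°C, deviation -1°C, DA = 0 + 120 × (-1) = -120 ft.
Site Q: ISA temp = 11.6°C, deviation -3.6°C, DA = 1700 + 120 × (-3.6) = 1268 ft.
Site Q is higher by 1268 − (-120) = 1388 ft.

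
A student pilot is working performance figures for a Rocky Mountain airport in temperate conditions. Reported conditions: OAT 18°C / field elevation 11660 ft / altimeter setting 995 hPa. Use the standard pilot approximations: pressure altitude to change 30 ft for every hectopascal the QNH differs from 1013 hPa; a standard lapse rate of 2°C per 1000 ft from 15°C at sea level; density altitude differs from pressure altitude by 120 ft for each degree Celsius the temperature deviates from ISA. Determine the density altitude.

Pressure altitude = 11660 + (1013 − 995) × 30 = 11660 + (+540) = 12200 ft.
ISA temperature at 12200 ft = 15 − 2 × (12200/1000) = -9.4°C.
ISA deviation = 18 − (-9.4) = +27.4°C.
Density altitude = 12200 + 120 × (27.4) = 15488 ft.

15488 ft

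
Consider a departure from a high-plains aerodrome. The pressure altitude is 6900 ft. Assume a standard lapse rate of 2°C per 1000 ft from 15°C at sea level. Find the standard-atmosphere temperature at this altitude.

ISA temperature = 15 − 2 × (6900/1000) = 15 − 13.8 = 1.2°C.

1.2°C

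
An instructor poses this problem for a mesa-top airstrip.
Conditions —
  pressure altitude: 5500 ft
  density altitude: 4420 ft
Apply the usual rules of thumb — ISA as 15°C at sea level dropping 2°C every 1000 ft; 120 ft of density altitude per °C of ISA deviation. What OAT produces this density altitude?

-5°C

Density altitude − pressure altitude = 4420 − 5500 = -1080 ft.
At 120 ft/°C that is an ISA deviation of -1080/120 = -9°C.
ISA temperature at 5500 ft = 15 − 2 × (5500/1000) = 4°C.
OAT = ISA + deviation = 4 + (-9) = -5°C.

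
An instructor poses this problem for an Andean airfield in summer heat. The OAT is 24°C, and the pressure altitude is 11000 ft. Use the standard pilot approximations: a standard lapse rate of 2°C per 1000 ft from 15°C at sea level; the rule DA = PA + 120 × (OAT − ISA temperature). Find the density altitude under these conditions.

14720 ft

ISA temperature at 11000 ft = 15 − 2 × (11000/1000) = -7°C.
ISA deviation = 24 − (-7) = +31°C.
Density altitude = 11000 + 120 × (31) = 11000 + (+3720) = 14720 ft.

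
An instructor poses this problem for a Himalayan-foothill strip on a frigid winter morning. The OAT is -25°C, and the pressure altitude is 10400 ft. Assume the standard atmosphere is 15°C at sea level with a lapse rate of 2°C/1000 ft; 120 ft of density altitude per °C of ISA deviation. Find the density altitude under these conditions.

8096 ft

ISA temperature at 10400 ft = 15 − 2 × (10400/1000) = -5.8°C.
ISA deviation = -25 − (-5.8) = -19.2°C.
Density altitude = 10400 + 120 × (-19.2) = 10400 + (-2304) = 8096 ft.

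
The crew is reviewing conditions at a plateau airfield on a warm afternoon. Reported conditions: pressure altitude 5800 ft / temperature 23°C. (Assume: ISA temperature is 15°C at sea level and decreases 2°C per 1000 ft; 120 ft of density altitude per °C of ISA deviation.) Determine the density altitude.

ISA temperature at 5800 ft = 15 − 2 × (5800/1000) = 3.4°C.
ISA deviation = 23 − 3.4 = +19.6°C.
Density altitude = 5800 + 120 × (19.6) = 5800 + (+2352) = 8152 ft.

8152 ft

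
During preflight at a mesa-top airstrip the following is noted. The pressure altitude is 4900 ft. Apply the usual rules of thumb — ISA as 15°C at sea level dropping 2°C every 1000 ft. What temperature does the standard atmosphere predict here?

5.2°C

ISA temperature = 15 − 2 × (4900/1000) = 15 − 9.8 = 5.2°C.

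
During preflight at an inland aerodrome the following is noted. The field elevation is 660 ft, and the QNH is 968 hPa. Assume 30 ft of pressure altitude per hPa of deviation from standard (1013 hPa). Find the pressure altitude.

2010 ft

Pressure correction = (1013 − 968) × 30 = +1350 ft.
Pressure altitude = 660 + (+1350) = 2010 ft.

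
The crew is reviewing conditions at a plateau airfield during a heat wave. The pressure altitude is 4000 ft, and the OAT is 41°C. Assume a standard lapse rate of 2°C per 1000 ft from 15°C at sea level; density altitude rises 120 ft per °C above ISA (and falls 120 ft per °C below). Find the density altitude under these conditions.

8080 ft

ISA temperature at 4000 ft = 15 − 2 × (4000/1000) = 7°C.
ISA deviation = 41 − 7 = +34°C.
Density altitude = 4000 + 120 × (34) = 4000 + (+4080) = 8080 ft.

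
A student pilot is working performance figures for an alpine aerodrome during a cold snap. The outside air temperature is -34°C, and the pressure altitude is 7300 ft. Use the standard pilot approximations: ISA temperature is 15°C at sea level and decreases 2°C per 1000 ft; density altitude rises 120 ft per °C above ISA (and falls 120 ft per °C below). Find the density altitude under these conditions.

ISA temperature at 7300 ft = 15 − 2 × (7300/1000) = 0.4°C.
ISA deviation = -34 − 0.4 = -34.4°C.
Density altitude = 7300 + 120 × (-34.4) = 7300 + (-4128) = 3172 ft.

3172 ft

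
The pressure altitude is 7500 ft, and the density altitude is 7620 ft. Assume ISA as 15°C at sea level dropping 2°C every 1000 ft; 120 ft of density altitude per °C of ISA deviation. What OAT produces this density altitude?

Density altitude − pressure altitude = 7620 − 7500 = +120 ft.
At 120 ft/°C that is an ISA deviation of 120/120 = +1°C.
ISA temperature at 7500 ft = 15 − 2 × (7500/1000) = 0°C.
OAT = ISA + deviation = 0 + (+1) = 1°C.

1°C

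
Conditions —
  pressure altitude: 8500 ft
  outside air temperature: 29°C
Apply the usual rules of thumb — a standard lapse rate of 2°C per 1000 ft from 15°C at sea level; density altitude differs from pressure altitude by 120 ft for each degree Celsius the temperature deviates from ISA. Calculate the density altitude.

ISA temperature at 8500 ft = 15 − 2 × (8500/1000) = -2°C.
ISA deviation = 29 − (-2) = +31°C.
Density altitude = 8500 + 120 × (31) = 8500 + (+3720) = 12220 ft.

12220 ft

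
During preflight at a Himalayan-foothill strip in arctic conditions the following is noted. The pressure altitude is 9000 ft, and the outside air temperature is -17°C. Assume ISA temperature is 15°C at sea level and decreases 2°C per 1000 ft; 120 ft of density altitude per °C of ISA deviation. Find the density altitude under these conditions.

ISA temperature at 9000 ft = 15 − 2 × (9000/1000) = -3°C.
ISA deviation = -17 − (-3) = -14°C.
Density altitude = 9000 + 120 × (-14) = 9000 + (-1680) = 7320 ft.

7320 ft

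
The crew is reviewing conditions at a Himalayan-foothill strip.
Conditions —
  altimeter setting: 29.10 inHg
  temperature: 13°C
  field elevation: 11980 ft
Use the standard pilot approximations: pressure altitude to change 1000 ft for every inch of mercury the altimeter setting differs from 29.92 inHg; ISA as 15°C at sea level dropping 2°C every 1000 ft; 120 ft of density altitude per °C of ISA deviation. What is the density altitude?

15632 ft

Pressure altitude = 11980 + (29.92 − 29.10) × 1000 = 11980 + (+820) = 12800 ft.
ISA temperature at 12800 ft = 15 − 2 × (12800/1000) = -10.6°C.
ISA deviation = 13 − (-10.6) = +23.6°C.
Density altitude = 12800 + 120 × (23.6) = 15632 ft.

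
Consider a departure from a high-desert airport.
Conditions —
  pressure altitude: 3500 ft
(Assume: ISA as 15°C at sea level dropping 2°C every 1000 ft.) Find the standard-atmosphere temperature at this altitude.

8°C

ISA temperature = 15 − 2 × (3500/1000) = 15 − 7 = 8°C.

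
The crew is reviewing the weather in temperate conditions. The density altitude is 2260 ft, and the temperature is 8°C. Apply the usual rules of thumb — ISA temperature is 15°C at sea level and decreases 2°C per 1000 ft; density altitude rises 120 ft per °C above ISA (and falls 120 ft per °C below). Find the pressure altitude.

DA = PA + 120 × (OAT − (15 − 2·PA/1000)) = PA + 120·OAT − 1800 + 0.24·PA = 1.24·PA + 120·OAT − 1800.
So 1.24·PA = 2260 − 120 × 8 + 1800 = 3100.
PA = 3100 / 1.24 = 2500 ft.

2500 ft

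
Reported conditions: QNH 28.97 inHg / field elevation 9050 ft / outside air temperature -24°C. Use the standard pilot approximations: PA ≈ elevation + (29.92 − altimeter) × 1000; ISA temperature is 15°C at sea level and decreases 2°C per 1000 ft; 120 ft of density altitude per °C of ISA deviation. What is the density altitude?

Pressure altitude = 9050 + (29.92 − 28.97) × 1000 = 9050 + (+950) = 10000 ft.
ISA temperature at 10000 ft = 15 − 2 × (10000/1000) = -5°C.
ISA deviation = -24 − (-5) = -19°C.
Density altitude = 10000 + 120 × (-19) = 7720 ft.

7720 ft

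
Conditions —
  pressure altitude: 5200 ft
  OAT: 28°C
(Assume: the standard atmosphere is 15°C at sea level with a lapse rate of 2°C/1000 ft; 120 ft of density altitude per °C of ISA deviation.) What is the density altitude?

8008 ft

ISA temperature at 5200 ft = 15 − 2 × (5200/1000) = 4.6°C.
ISA deviation = 28 − 4.6 = +23.4°C.
Density altitude = 5200 + 120 × (23.4) = 5200 + (+2808) = 8008 ft.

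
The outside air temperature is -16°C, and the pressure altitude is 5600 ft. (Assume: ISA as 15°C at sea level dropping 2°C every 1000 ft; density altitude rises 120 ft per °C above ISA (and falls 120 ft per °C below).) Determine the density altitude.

3224 ft

ISA temperature at 5600 ft = 15 − 2 × (5600/1000) = 3.8°C.
ISA deviation = -16 − 3.8 = -19.8°C.
Density altitude = 5600 + 120 × (-19.8) = 5600 + (-2376) = 3224 ft.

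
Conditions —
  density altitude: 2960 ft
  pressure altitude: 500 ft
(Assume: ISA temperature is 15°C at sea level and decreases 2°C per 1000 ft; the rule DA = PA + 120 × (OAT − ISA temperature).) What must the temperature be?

34.5°C

Density altitude − pressure altitude = 2960 − 500 = +2460 ft.
At 120 ft/°C that is an ISA deviation of 2460/120 = +20.5°C.
ISA temperature at 500 ft = 15 − 2 × (500/1000) = 14°C.
OAT = ISA + deviation = 14 + (+20.5) = 34.5°C.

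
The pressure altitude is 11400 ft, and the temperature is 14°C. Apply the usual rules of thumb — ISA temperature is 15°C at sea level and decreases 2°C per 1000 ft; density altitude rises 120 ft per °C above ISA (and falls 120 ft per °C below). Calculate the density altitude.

14016 ft

ISA temperature at 11400 ft = 15 − 2 × (11400/1000) = -7.8°C.
ISA deviation = 14 − (-7.8) = +21.8°C.
Density altitude = 11400 + 120 × (21.8) = 11400 + (+2616) = 14016 ft.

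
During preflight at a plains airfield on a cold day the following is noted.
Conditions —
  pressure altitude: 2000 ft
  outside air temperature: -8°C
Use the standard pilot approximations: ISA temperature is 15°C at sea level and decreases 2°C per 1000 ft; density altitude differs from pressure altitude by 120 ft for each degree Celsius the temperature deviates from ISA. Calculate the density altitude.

-280 ft

ISA temperature at 2000 ft = 15 − 2 × (2000/1000) = 11°C.
ISA deviation = -8 − 11 = -19°C.
Density altitude = 2000 + 120 × (-19) = 2000 + (-2280) = -280 ft.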